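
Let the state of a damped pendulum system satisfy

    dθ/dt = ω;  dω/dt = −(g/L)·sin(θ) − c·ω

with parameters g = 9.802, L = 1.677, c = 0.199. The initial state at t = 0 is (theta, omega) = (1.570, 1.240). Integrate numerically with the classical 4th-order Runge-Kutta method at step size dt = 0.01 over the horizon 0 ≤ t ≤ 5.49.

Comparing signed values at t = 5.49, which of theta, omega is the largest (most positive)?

largest component: omega

t=0.000: state=(1.570, 1.240)
step 1 (dt=0.01): k1=(1.240, -6.092), k2=(1.210, -6.086), k3=(1.210, -6.086), k4=(1.179, -6.079); state += dt/6·(k1+2k2+2k3+k4)
t=0.010: state=(1.582, 1.179)
t=0.020: state=(1.594, 1.118)
t=0.030: state=(1.604, 1.058)
continuing one RK4 step at a time; state shown every 20 steps (Δt=0.2):
t=0.200: state=(1.698, 0.050)
t=0.400: state=(1.593, -1.092)
t=0.600: state=(1.264, -2.181)
t=0.800: state=(0.735, -3.057)
t=1.000: state=(0.078, -3.386)
t=1.200: state=(-0.569, -2.970)
t=1.400: state=(-1.073, -2.011)
t=1.600: state=(-1.361, -0.853)
t=1.800: state=(-1.414, 0.311)
t=2.000: state=(-1.240, 1.414)
t=2.200: state=(-0.859, 2.355)
t=2.400: state=(-0.325, 2.902)
t=2.600: state=(0.259, 2.822)
t=2.800: state=(0.764, 2.144)
t=3.000: state=(1.095, 1.134)
t=3.200: state=(1.212, 0.035)
t=3.400: state=(1.111, -1.025)
t=3.600: state=(0.812, -1.931)
t=3.800: state=(0.362, -2.492)
t=4.000: state=(-0.149, -2.514)
t=4.200: state=(-0.607, -1.986)
t=4.400: state=(-0.920, -1.107)
t=4.600: state=(-1.041, -0.101)
t=4.800: state=(-0.962, 0.877)
t=5.000: state=(-0.701, 1.697)
t=5.200: state=(-0.305, 2.186)
t=5.400: state=(0.141, 2.193)
t=5.490: state=(0.332, 2.031)
compare at T: theta=0.332, omega=2.031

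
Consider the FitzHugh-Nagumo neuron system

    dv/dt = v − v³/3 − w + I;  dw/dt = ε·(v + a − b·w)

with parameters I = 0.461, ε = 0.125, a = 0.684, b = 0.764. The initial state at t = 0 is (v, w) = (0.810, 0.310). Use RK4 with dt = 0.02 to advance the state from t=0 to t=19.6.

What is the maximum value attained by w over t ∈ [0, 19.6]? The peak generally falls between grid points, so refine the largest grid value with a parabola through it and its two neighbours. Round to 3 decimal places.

max w = 1.433

t=0.000: state=(0.810, 0.310)
step 1 (dt=0.02): k1=(0.784, 0.157), k2=(0.785, 0.158), k3=(0.785, 0.158), k4=(0.786, 0.159); state += dt/6·(k1+2k2+2k3+k4)
t=0.020: state=(0.826, 0.313)
t=0.040: state=(0.841, 0.316)
t=0.060: state=(0.857, 0.320)
continuing one RK4 step at a time; state shown every 50 steps (Δt=1):
t=1.000: state=(1.462, 0.504)
t=2.000: state=(1.596, 0.726)
t=3.000: state=(1.517, 0.927)
t=4.000: state=(1.389, 1.098)
t=5.000: state=(1.235, 1.236)
t=6.000: state=(1.046, 1.341)
t=7.000: state=(0.784, 1.410)
t=8.000: state=(0.324, 1.432)
t=9.000: state=(-0.742, 1.367)
t=10.000: state=(-1.866, 1.154)
t=11.000: state=(-1.941, 0.899)
t=12.000: state=(-1.864, 0.672)
t=13.000: state=(-1.780, 0.475)
t=14.000: state=(-1.695, 0.307)
t=15.000: state=(-1.612, 0.163)
t=16.000: state=(-1.530, 0.043)
t=17.000: state=(-1.448, -0.057)
t=18.000: state=(-1.366, -0.138)
t=19.000: state=(-1.283, -0.202)
t=19.600: state=(-1.232, -0.232)
largest grid value and its neighbours: w(7.840)=1.43313, w(7.860)=1.43314, w(7.880)=1.43313
parabola through these three points peaks at t≈7.860 with w≈1.43314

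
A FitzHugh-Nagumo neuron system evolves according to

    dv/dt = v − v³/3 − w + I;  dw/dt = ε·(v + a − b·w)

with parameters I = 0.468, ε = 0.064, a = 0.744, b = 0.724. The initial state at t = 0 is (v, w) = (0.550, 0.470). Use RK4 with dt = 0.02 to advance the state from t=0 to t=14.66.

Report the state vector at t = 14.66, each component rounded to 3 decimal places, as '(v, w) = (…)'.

(v, w) = (-1.997, 1.104)

t=0.000: state=(0.550, 0.470)
step 1 (dt=0.02): k1=(0.493, 0.061), k2=(0.495, 0.061), k3=(0.495, 0.061), k4=(0.498, 0.062); state += dt/6·(k1+2k2+2k3+k4)
t=0.020: state=(0.560, 0.471)
t=0.040: state=(0.570, 0.472)
t=0.060: state=(0.580, 0.474)
continuing one RK4 step at a time; state shown every 25 steps (Δt=0.5):
t=0.500: state=(0.827, 0.504)
t=1.000: state=(1.128, 0.547)
t=1.500: state=(1.370, 0.598)
t=2.000: state=(1.508, 0.654)
t=2.500: state=(1.562, 0.711)
t=3.000: state=(1.568, 0.768)
t=3.500: state=(1.551, 0.823)
t=4.000: state=(1.523, 0.877)
t=4.500: state=(1.489, 0.928)
t=5.000: state=(1.452, 0.976)
t=5.500: state=(1.412, 1.023)
t=6.000: state=(1.370, 1.067)
t=6.500: state=(1.326, 1.109)
t=7.000: state=(1.278, 1.148)
t=7.500: state=(1.227, 1.185)
t=8.000: state=(1.172, 1.219)
t=8.500: state=(1.111, 1.251)
t=9.000: state=(1.042, 1.280)
t=9.500: state=(0.962, 1.306)
t=10.000: state=(0.867, 1.329)
t=10.500: state=(0.748, 1.347)
t=11.000: state=(0.590, 1.361)
t=11.500: state=(0.363, 1.369)
t=12.000: state=(0.010, 1.367)
t=12.500: state=(-0.556, 1.352)
t=13.000: state=(-1.299, 1.315)
t=13.500: state=(-1.815, 1.258)
t=14.000: state=(-1.977, 1.192)
t=14.500: state=(-1.999, 1.125)
t=14.660: state=(-1.997, 1.104)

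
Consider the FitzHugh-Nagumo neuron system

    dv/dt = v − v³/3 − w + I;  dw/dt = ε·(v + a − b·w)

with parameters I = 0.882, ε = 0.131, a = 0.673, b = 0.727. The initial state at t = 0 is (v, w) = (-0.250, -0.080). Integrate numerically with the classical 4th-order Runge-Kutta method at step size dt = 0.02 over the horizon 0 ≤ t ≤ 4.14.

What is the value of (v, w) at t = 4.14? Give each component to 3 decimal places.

(v, w) = (1.777, 0.895)

t=0.000: state=(-0.250, -0.080)
step 1 (dt=0.02): k1=(0.717, 0.063), k2=(0.723, 0.064), k3=(0.723, 0.064), k4=(0.730, 0.065); state += dt/6·(k1+2k2+2k3+k4)
t=0.020: state=(-0.236, -0.079)
t=0.040: state=(-0.221, -0.077)
t=0.060: state=(-0.206, -0.076)
continuing one RK4 step at a time; state shown every 10 steps (Δt=0.2):
t=0.200: state=(-0.093, -0.066)
t=0.400: state=(0.094, -0.047)
t=0.600: state=(0.317, -0.023)
t=0.800: state=(0.578, 0.006)
t=1.000: state=(0.868, 0.042)
t=1.200: state=(1.163, 0.085)
t=1.400: state=(1.430, 0.135)
t=1.600: state=(1.637, 0.190)
t=1.800: state=(1.777, 0.248)
t=2.000: state=(1.859, 0.308)
t=2.200: state=(1.900, 0.369)
t=2.400: state=(1.914, 0.429)
t=2.600: state=(1.914, 0.488)
t=2.800: state=(1.905, 0.546)
t=3.000: state=(1.890, 0.602)
t=3.200: state=(1.873, 0.657)
t=3.400: state=(1.854, 0.710)
t=3.600: state=(1.834, 0.762)
t=3.800: state=(1.813, 0.813)
t=4.000: state=(1.792, 0.862)
t=4.140: state=(1.777, 0.895)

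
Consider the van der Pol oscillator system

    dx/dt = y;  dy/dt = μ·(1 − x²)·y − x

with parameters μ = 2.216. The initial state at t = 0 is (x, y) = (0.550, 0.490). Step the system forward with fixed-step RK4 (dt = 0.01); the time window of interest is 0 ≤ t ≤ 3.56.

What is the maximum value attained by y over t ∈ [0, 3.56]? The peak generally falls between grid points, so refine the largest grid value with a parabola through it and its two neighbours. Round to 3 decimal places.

max y = 0.513

t=0.000: state=(0.550, 0.490)
step 1 (dt=0.01): k1=(0.490, 0.207), k2=(0.491, 0.204), k3=(0.491, 0.204), k4=(0.492, 0.200); state += dt/6·(k1+2k2+2k3+k4)
t=0.010: state=(0.555, 0.492)
t=0.020: state=(0.560, 0.494)
t=0.030: state=(0.565, 0.496)
continuing one RK4 step at a time; state shown every 20 steps (Δt=0.2):
t=0.200: state=(0.651, 0.513)
t=0.400: state=(0.752, 0.486)
t=0.600: state=(0.841, 0.399)
t=0.800: state=(0.908, 0.258)
t=1.000: state=(0.942, 0.083)
t=1.200: state=(0.940, -0.106)
t=1.400: state=(0.899, -0.305)
t=1.600: state=(0.817, -0.525)
t=1.800: state=(0.685, -0.803)
t=2.000: state=(0.487, -1.208)
t=2.200: state=(0.185, -1.866)
t=2.400: state=(-0.284, -2.877)
t=2.600: state=(-0.952, -3.617)
t=2.800: state=(-1.592, -2.435)
t=3.000: state=(-1.893, -0.718)
t=3.200: state=(-1.950, 0.009)
t=3.400: state=(-1.922, 0.227)
t=3.560: state=(-1.880, 0.289)
largest grid value and its neighbours: y(0.190)=0.51275, y(0.200)=0.51285, y(0.210)=0.51283
parabola through these three points peaks at t≈0.203 with y≈0.51286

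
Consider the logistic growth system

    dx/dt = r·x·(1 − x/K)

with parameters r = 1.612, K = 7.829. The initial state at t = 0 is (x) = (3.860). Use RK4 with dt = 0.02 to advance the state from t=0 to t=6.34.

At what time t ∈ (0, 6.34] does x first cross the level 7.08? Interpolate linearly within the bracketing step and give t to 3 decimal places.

t=0.000: state=(3.860)
step 1 (dt=0.02): k1=(3.154), k2=(3.155), k3=(3.155), k4=(3.155); state += dt/6·(k1+2k2+2k3+k4)
t=0.020: state=(3.923)
t=0.040: state=(3.986)
t=0.060: state=(4.049)
continuing one RK4 step at a time; state shown every 25 steps (Δt=0.5):
t=0.500: state=(5.365)
t=1.000: state=(6.496)
t=1.400: state=(7.068)
next step: t=1.420: state=(7.090) — x has crossed 7.08
linear interpolation between t=1.400 (7.06817) and t=1.420 (7.09003) → t≈1.411

t = 1.411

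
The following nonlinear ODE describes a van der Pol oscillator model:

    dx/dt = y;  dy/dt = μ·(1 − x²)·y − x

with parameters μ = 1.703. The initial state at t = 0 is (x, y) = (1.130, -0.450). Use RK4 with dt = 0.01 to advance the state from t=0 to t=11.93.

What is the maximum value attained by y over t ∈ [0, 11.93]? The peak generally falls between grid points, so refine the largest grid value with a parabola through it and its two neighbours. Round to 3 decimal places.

t=0.000: state=(1.130, -0.450)
step 1 (dt=0.01): k1=(-0.450, -0.918), k2=(-0.455, -0.917), k3=(-0.455, -0.917), k4=(-0.459, -0.917); state += dt/6·(k1+2k2+2k3+k4)
t=0.010: state=(1.125, -0.459)
t=0.020: state=(1.121, -0.468)
t=0.030: state=(1.116, -0.478)
continuing one RK4 step at a time; state shown every 50 steps (Δt=0.5):
t=0.500: state=(0.782, -0.984)
t=1.000: state=(0.033, -2.218)
t=1.500: state=(-1.426, -2.724)
t=2.000: state=(-1.978, -0.004)
t=2.500: state=(-1.851, 0.383)
t=3.000: state=(-1.632, 0.494)
t=3.500: state=(-1.349, 0.652)
t=4.000: state=(-0.948, 1.006)
t=4.500: state=(-0.231, 2.067)
t=5.000: state=(1.250, 3.250)
t=5.500: state=(2.014, 0.138)
t=6.000: state=(1.912, -0.360)
t=6.500: state=(1.705, -0.463)
t=7.000: state=(1.444, -0.593)
t=7.500: state=(1.090, -0.861)
t=8.000: state=(0.508, -1.607)
t=8.500: state=(-0.733, -3.405)
t=9.000: state=(-1.952, -0.749)
t=9.500: state=(-1.963, 0.304)
t=10.000: state=(-1.773, 0.434)
t=10.500: state=(-1.530, 0.546)
t=11.000: state=(-1.212, 0.754)
t=11.500: state=(-0.726, 1.284)
t=11.930: state=(0.061, 2.570)
largest grid value and its neighbours: y(4.890)=3.45723, y(4.900)=3.46019, y(4.910)=3.45909
parabola through these three points peaks at t≈4.902 with y≈3.46029

max y = 3.460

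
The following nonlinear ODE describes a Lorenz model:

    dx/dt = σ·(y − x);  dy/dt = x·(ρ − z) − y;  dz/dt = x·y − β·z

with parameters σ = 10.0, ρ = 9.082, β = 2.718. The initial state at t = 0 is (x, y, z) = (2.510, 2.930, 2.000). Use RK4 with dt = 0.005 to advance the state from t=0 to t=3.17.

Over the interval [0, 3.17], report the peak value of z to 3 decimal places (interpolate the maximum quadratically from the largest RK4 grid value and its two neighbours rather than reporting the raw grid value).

max z = 11.817

t=0.000: state=(2.510, 2.930, 2.000)
step 1 (dt=0.005): k1=(4.200, 14.846, 1.918), k2=(4.466, 14.871, 2.030), k3=(4.460, 14.875, 2.031), k4=(4.721, 14.904, 2.144); state += dt/6·(k1+2k2+2k3+k4)
t=0.005: state=(2.532, 3.004, 2.010)
t=0.010: state=(2.557, 3.079, 2.021)
t=0.015: state=(2.584, 3.154, 2.034)
continuing one RK4 step at a time; state shown every 40 steps (Δt=0.2):
t=0.200: state=(4.776, 6.391, 3.863)
t=0.400: state=(7.360, 7.651, 9.842)
t=0.600: state=(5.269, 3.568, 11.333)
t=0.800: state=(2.904, 2.353, 8.157)
t=1.000: state=(2.734, 3.020, 5.820)
t=1.200: state=(3.848, 4.641, 5.331)
t=1.400: state=(5.548, 6.272, 7.289)
t=1.600: state=(5.909, 5.476, 9.802)
t=1.800: state=(4.510, 3.811, 9.304)
t=2.000: state=(3.690, 3.589, 7.591)
t=2.200: state=(3.990, 4.345, 6.712)
t=2.400: state=(4.871, 5.314, 7.277)
t=2.600: state=(5.379, 5.376, 8.626)
t=2.800: state=(4.915, 4.545, 8.967)
t=3.000: state=(4.295, 4.109, 8.185)
t=3.170: state=(4.212, 4.292, 7.550)
largest grid value and its neighbours: z(0.525)=11.81593, z(0.530)=11.81617, z(0.535)=11.81097
parabola through these three points peaks at t≈0.528 with z≈11.81674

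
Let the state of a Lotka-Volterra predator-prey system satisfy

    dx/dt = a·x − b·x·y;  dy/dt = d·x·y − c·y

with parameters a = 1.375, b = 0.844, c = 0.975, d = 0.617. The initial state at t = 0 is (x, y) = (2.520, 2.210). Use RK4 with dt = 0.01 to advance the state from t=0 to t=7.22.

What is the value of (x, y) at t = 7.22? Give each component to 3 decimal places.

t=0.000: state=(2.520, 2.210)
step 1 (dt=0.01): k1=(-1.235, 1.281), k2=(-1.246, 1.277), k3=(-1.246, 1.277), k4=(-1.256, 1.272); state += dt/6·(k1+2k2+2k3+k4)
t=0.010: state=(2.508, 2.223)
t=0.020: state=(2.495, 2.235)
t=0.030: state=(2.482, 2.248)
continuing one RK4 step at a time; state shown every 25 steps (Δt=0.25):
t=0.250: state=(2.161, 2.488)
t=0.500: state=(1.770, 2.640)
t=0.750: state=(1.426, 2.644)
t=1.000: state=(1.163, 2.527)
t=1.250: state=(0.981, 2.335)
t=1.500: state=(0.866, 2.108)
t=1.750: state=(0.802, 1.878)
t=2.000: state=(0.779, 1.662)
t=2.250: state=(0.790, 1.469)
t=2.500: state=(0.831, 1.304)
t=2.750: state=(0.904, 1.168)
t=3.000: state=(1.008, 1.060)
t=3.250: state=(1.147, 0.981)
t=3.500: state=(1.323, 0.929)
t=3.750: state=(1.538, 0.908)
t=4.000: state=(1.790, 0.919)
t=4.250: state=(2.069, 0.970)
t=4.500: state=(2.356, 1.069)
t=4.750: state=(2.610, 1.230)
t=5.000: state=(2.774, 1.462)
t=5.250: state=(2.787, 1.763)
t=5.500: state=(2.615, 2.101)
t=5.750: state=(2.289, 2.407)
t=6.000: state=(1.897, 2.606)
t=6.250: state=(1.532, 2.658)
t=6.500: state=(1.241, 2.577)
t=6.750: state=(1.033, 2.404)
t=7.000: state=(0.898, 2.185)
t=7.220: state=(0.825, 1.981)

(x, y) = (0.825, 1.981)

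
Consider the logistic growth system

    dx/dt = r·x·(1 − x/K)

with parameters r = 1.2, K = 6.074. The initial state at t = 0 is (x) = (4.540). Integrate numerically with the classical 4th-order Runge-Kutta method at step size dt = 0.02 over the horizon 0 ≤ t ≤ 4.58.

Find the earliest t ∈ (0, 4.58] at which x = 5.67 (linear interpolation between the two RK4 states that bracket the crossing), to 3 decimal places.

t = 1.297

t=0.000: state=(4.540)
step 1 (dt=0.02): k1=(1.376), k2=(1.368), k3=(1.368), k4=(1.360); state += dt/6·(k1+2k2+2k3+k4)
t=0.020: state=(4.567)
t=0.040: state=(4.594)
t=0.060: state=(4.621)
continuing one RK4 step at a time; state shown every 10 steps (Δt=0.2):
t=0.200: state=(4.799)
t=0.400: state=(5.024)
t=0.600: state=(5.216)
t=0.800: state=(5.378)
t=1.000: state=(5.513)
t=1.200: state=(5.624)
t=1.280: state=(5.662)
next step: t=1.300: state=(5.671) — x has crossed 5.67
linear interpolation between t=1.280 (5.66221) and t=1.300 (5.67133) → t≈1.297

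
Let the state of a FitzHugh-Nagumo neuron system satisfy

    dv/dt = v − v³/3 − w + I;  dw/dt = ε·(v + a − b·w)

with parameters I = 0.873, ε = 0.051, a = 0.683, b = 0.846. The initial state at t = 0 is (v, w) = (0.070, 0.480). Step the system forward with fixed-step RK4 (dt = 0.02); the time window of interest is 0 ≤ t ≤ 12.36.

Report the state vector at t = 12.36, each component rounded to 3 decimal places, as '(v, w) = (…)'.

t=0.000: state=(0.070, 0.480)
step 1 (dt=0.02): k1=(0.463, 0.018), k2=(0.467, 0.018), k3=(0.467, 0.018), k4=(0.472, 0.018); state += dt/6·(k1+2k2+2k3+k4)
t=0.020: state=(0.079, 0.480)
t=0.040: state=(0.089, 0.481)
t=0.060: state=(0.099, 0.481)
continuing one RK4 step at a time; state shown every 25 steps (Δt=0.5):
t=0.500: state=(0.365, 0.492)
t=1.000: state=(0.800, 0.513)
t=1.500: state=(1.293, 0.546)
t=2.000: state=(1.637, 0.589)
t=2.500: state=(1.777, 0.637)
t=3.000: state=(1.811, 0.686)
t=3.500: state=(1.808, 0.735)
t=4.000: state=(1.793, 0.782)
t=4.500: state=(1.773, 0.827)
t=5.000: state=(1.753, 0.871)
t=5.500: state=(1.732, 0.914)
t=6.000: state=(1.712, 0.955)
t=6.500: state=(1.691, 0.995)
t=7.000: state=(1.670, 1.033)
t=7.500: state=(1.649, 1.070)
t=8.000: state=(1.628, 1.106)
t=8.500: state=(1.606, 1.140)
t=9.000: state=(1.585, 1.173)
t=9.500: state=(1.564, 1.205)
t=10.000: state=(1.542, 1.236)
t=10.500: state=(1.520, 1.265)
t=11.000: state=(1.499, 1.294)
t=11.500: state=(1.476, 1.321)
t=12.000: state=(1.454, 1.347)
t=12.360: state=(1.438, 1.365)

(v, w) = (1.438, 1.365)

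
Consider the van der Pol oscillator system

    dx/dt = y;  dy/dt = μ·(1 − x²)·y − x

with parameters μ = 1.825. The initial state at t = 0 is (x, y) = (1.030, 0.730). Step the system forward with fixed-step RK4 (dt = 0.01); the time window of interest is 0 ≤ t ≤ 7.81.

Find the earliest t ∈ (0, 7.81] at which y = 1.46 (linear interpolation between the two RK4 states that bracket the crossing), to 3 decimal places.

t = 5.325

t=0.000: state=(1.030, 0.730)
step 1 (dt=0.01): k1=(0.730, -1.111), k2=(0.724, -1.124), k3=(0.724, -1.124), k4=(0.719, -1.137); state += dt/6·(k1+2k2+2k3+k4)
t=0.010: state=(1.037, 0.719)
t=0.020: state=(1.044, 0.707)
t=0.030: state=(1.051, 0.696)
continuing one RK4 step at a time; state shown every 50 steps (Δt=0.5):
t=0.500: state=(1.228, 0.051)
t=1.000: state=(1.115, -0.469)
t=1.500: state=(0.755, -1.023)
t=2.000: state=(-0.046, -2.429)
t=2.500: state=(-1.571, -2.455)
t=3.000: state=(-1.981, 0.108)
t=3.500: state=(-1.838, 0.376)
t=4.000: state=(-1.626, 0.471)
t=4.500: state=(-1.358, 0.617)
t=5.000: state=(-0.980, 0.947)
t=5.320: state=(-0.607, 1.449)
next step: t=5.330: state=(-0.593, 1.472) — y has crossed 1.46
linear interpolation between t=5.320 (1.44897) and t=5.330 (1.47203) → t≈5.325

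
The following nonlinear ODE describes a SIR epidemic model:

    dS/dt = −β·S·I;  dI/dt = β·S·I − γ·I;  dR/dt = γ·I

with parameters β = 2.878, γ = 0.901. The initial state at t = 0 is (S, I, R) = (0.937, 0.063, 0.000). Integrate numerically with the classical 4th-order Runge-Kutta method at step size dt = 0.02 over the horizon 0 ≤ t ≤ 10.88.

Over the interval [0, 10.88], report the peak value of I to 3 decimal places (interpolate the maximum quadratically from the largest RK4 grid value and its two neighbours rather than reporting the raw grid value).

max I = 0.344

t=0.000: state=(0.937, 0.063, 0.000)
step 1 (dt=0.02): k1=(-0.170, 0.113, 0.057), k2=(-0.173, 0.115, 0.058), k3=(-0.173, 0.115, 0.058), k4=(-0.175, 0.117, 0.059); state += dt/6·(k1+2k2+2k3+k4)
t=0.020: state=(0.934, 0.065, 0.001)
t=0.040: state=(0.930, 0.068, 0.002)
t=0.060: state=(0.926, 0.070, 0.004)
continuing one RK4 step at a time; state shown every 25 steps (Δt=0.5):
t=0.500: state=(0.813, 0.143, 0.045)
t=1.000: state=(0.611, 0.255, 0.134)
t=1.500: state=(0.396, 0.334, 0.269)
t=2.000: state=(0.243, 0.334, 0.423)
t=2.500: state=(0.155, 0.282, 0.563)
t=3.000: state=(0.108, 0.216, 0.675)
t=3.500: state=(0.083, 0.158, 0.759)
t=4.000: state=(0.068, 0.112, 0.819)
t=4.500: state=(0.060, 0.078, 0.862)
t=5.000: state=(0.054, 0.054, 0.891)
t=5.500: state=(0.051, 0.037, 0.912)
t=6.000: state=(0.049, 0.026, 0.926)
t=6.500: state=(0.047, 0.017, 0.935)
t=7.000: state=(0.046, 0.012, 0.942)
t=7.500: state=(0.046, 0.008, 0.946)
t=8.000: state=(0.045, 0.005, 0.949)
t=8.500: state=(0.045, 0.004, 0.951)
t=9.000: state=(0.045, 0.003, 0.953)
t=9.500: state=(0.045, 0.002, 0.954)
t=10.000: state=(0.044, 0.001, 0.954)
t=10.500: state=(0.044, 0.001, 0.955)
t=10.880: state=(0.044, 0.001, 0.955)
largest grid value and its neighbours: I(1.720)=0.34367, I(1.740)=0.34373, I(1.760)=0.34367
parabola through these three points peaks at t≈1.740 with I≈0.34373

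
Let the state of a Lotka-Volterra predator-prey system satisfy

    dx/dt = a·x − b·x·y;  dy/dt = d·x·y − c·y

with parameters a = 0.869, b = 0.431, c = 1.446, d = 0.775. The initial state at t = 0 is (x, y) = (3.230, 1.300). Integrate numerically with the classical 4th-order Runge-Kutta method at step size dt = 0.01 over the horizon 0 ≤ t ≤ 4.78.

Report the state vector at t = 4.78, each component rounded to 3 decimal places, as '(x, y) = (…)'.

(x, y) = (1.876, 0.720)

t=0.000: state=(3.230, 1.300)
step 1 (dt=0.01): k1=(0.997, 1.374), k2=(0.989, 1.387), k3=(0.989, 1.387), k4=(0.981, 1.399); state += dt/6·(k1+2k2+2k3+k4)
t=0.010: state=(3.240, 1.314)
t=0.020: state=(3.250, 1.328)
t=0.030: state=(3.259, 1.342)
continuing one RK4 step at a time; state shown every 20 steps (Δt=0.2):
t=0.200: state=(3.390, 1.628)
t=0.400: state=(3.442, 2.074)
t=0.600: state=(3.346, 2.633)
t=0.800: state=(3.089, 3.253)
t=1.000: state=(2.707, 3.822)
t=1.200: state=(2.274, 4.212)
t=1.400: state=(1.868, 4.345)
t=1.600: state=(1.533, 4.230)
t=1.800: state=(1.282, 3.936)
t=2.000: state=(1.104, 3.543)
t=2.200: state=(0.986, 3.118)
t=2.400: state=(0.913, 2.704)
t=2.600: state=(0.875, 2.325)
t=2.800: state=(0.865, 1.992)
t=3.000: state=(0.877, 1.707)
t=3.200: state=(0.911, 1.468)
t=3.400: state=(0.963, 1.270)
t=3.600: state=(1.035, 1.110)
t=3.800: state=(1.125, 0.983)
t=4.000: state=(1.235, 0.884)
t=4.200: state=(1.367, 0.809)
t=4.400: state=(1.520, 0.758)
t=4.600: state=(1.697, 0.728)
t=4.780: state=(1.876, 0.720)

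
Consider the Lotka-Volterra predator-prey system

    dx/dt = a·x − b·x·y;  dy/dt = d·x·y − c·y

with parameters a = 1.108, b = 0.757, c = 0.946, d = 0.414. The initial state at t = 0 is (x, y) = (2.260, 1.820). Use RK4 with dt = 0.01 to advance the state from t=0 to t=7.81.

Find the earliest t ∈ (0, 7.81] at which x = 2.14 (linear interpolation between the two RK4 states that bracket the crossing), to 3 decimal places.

t = 0.205

t=0.000: state=(2.260, 1.820)
step 1 (dt=0.01): k1=(-0.610, -0.019), k2=(-0.609, -0.021), k3=(-0.609, -0.021), k4=(-0.608, -0.023); state += dt/6·(k1+2k2+2k3+k4)
t=0.010: state=(2.254, 1.820)
t=0.020: state=(2.248, 1.820)
t=0.030: state=(2.242, 1.819)
t=0.200: state=(2.143, 1.807)
next step: t=0.210: state=(2.137, 1.806) — x has crossed 2.14
linear interpolation between t=0.200 (2.14289) and t=0.210 (2.13733) → t≈0.205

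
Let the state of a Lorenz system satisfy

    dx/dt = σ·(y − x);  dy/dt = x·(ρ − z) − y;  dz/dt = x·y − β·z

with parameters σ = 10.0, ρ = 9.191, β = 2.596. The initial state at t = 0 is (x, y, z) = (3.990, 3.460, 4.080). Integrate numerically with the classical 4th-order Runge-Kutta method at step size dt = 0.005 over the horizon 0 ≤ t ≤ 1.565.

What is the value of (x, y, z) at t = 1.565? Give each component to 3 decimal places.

t=0.000: state=(3.990, 3.460, 4.080)
step 1 (dt=0.005): k1=(-5.300, 16.933, 3.214), k2=(-4.744, 16.791, 3.315), k3=(-4.762, 16.797, 3.318), k4=(-4.222, 16.661, 3.421); state += dt/6·(k1+2k2+2k3+k4)
t=0.005: state=(3.966, 3.544, 4.097)
t=0.010: state=(3.948, 3.627, 4.114)
t=0.015: state=(3.934, 3.708, 4.133)
continuing one RK4 step at a time; state shown every 20 steps (Δt=0.1):
t=0.100: state=(4.229, 4.984, 4.661)
t=0.200: state=(5.194, 6.259, 5.958)
t=0.300: state=(6.145, 6.873, 7.956)
t=0.400: state=(6.467, 6.332, 9.898)
t=0.500: state=(5.903, 4.987, 10.749)
t=0.600: state=(4.852, 3.774, 10.340)
t=0.700: state=(3.908, 3.145, 9.276)
t=0.800: state=(3.357, 3.015, 8.117)
t=0.900: state=(3.202, 3.219, 7.147)
t=1.000: state=(3.364, 3.659, 6.499)
t=1.100: state=(3.770, 4.275, 6.259)
t=1.200: state=(4.345, 4.969, 6.489)
t=1.300: state=(4.966, 5.550, 7.185)
t=1.400: state=(5.441, 5.772, 8.173)
t=1.500: state=(5.575, 5.503, 9.074)
t=1.565: state=(5.446, 5.130, 9.422)

(x, y, z) = (5.446, 5.130, 9.422)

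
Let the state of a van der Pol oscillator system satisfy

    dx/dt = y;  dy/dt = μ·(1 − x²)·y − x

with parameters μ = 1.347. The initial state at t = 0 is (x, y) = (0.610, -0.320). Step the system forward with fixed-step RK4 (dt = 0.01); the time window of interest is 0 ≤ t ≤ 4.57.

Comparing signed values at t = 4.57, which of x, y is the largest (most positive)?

largest component: y

t=0.000: state=(0.610, -0.320)
step 1 (dt=0.01): k1=(-0.320, -0.881), k2=(-0.324, -0.884), k3=(-0.324, -0.884), k4=(-0.329, -0.887); state += dt/6·(k1+2k2+2k3+k4)
t=0.010: state=(0.607, -0.329)
t=0.020: state=(0.603, -0.338)
t=0.030: state=(0.600, -0.347)
continuing one RK4 step at a time; state shown every 20 steps (Δt=0.2):
t=0.200: state=(0.528, -0.509)
t=0.400: state=(0.404, -0.734)
t=0.600: state=(0.231, -1.007)
t=0.800: state=(-0.003, -1.340)
t=1.000: state=(-0.308, -1.708)
t=1.200: state=(-0.680, -1.984)
t=1.400: state=(-1.079, -1.922)
t=1.600: state=(-1.418, -1.411)
t=1.800: state=(-1.631, -0.723)
t=2.000: state=(-1.717, -0.176)
t=2.200: state=(-1.716, 0.164)
t=2.400: state=(-1.661, 0.366)
t=2.600: state=(-1.574, 0.500)
t=2.800: state=(-1.463, 0.608)
t=3.000: state=(-1.330, 0.718)
t=3.200: state=(-1.174, 0.849)
t=3.400: state=(-0.988, 1.023)
t=3.600: state=(-0.760, 1.270)
t=3.800: state=(-0.472, 1.632)
t=4.000: state=(-0.097, 2.150)
t=4.200: state=(0.394, 2.755)
t=4.400: state=(0.983, 3.012)
t=4.570: state=(1.460, 2.474)
compare at T: x=1.460, y=2.474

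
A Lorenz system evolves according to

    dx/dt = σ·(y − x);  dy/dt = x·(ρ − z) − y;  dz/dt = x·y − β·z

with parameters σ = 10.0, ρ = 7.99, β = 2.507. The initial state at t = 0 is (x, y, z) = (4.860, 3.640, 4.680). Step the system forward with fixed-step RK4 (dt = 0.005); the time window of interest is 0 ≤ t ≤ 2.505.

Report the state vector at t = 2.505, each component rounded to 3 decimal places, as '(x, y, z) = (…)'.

(x, y, z) = (4.242, 4.360, 6.754)

t=0.000: state=(4.860, 3.640, 4.680)
step 1 (dt=0.005): k1=(-12.200, 12.447, 5.958), k2=(-11.584, 12.243, 5.960), k3=(-11.604, 12.248, 5.963), k4=(-11.007, 12.050, 5.966); state += dt/6·(k1+2k2+2k3+k4)
t=0.005: state=(4.802, 3.701, 4.710)
t=0.010: state=(4.750, 3.761, 4.740)
t=0.015: state=(4.703, 3.818, 4.770)
continuing one RK4 step at a time; state shown every 20 steps (Δt=0.1):
t=0.100: state=(4.465, 4.592, 5.319)
t=0.200: state=(4.768, 5.147, 6.140)
t=0.300: state=(5.087, 5.300, 7.083)
t=0.400: state=(5.141, 5.030, 7.873)
t=0.500: state=(4.882, 4.497, 8.247)
t=0.600: state=(4.435, 3.961, 8.154)
t=0.700: state=(3.989, 3.594, 7.739)
t=0.800: state=(3.672, 3.440, 7.202)
t=0.900: state=(3.528, 3.471, 6.696)
t=1.000: state=(3.549, 3.644, 6.319)
t=1.100: state=(3.704, 3.912, 6.128)
t=1.200: state=(3.949, 4.220, 6.147)
t=1.300: state=(4.226, 4.498, 6.367)
t=1.400: state=(4.468, 4.669, 6.728)
t=1.500: state=(4.608, 4.682, 7.124)
t=1.600: state=(4.611, 4.543, 7.433)
t=1.700: state=(4.486, 4.315, 7.569)
t=1.800: state=(4.292, 4.085, 7.518)
t=1.900: state=(4.096, 3.919, 7.330)
t=2.000: state=(3.952, 3.846, 7.080)
t=2.100: state=(3.888, 3.865, 6.842)
t=2.200: state=(3.905, 3.958, 6.670)
t=2.300: state=(3.987, 4.094, 6.595)
t=2.400: state=(4.108, 4.239, 6.626)
t=2.500: state=(4.236, 4.355, 6.746)
t=2.505: state=(4.242, 4.360, 6.754)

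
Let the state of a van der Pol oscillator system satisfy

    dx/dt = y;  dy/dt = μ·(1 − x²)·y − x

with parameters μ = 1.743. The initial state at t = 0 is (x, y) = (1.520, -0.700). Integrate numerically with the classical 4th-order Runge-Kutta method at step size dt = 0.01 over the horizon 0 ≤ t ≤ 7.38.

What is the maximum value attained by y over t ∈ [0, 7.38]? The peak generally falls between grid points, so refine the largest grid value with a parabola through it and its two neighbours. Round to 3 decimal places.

max y = 3.508

t=0.000: state=(1.520, -0.700)
step 1 (dt=0.01): k1=(-0.700, 0.079), k2=(-0.700, 0.068), k3=(-0.700, 0.069), k4=(-0.699, 0.058); state += dt/6·(k1+2k2+2k3+k4)
t=0.010: state=(1.513, -0.699)
t=0.020: state=(1.506, -0.699)
t=0.030: state=(1.499, -0.699)
continuing one RK4 step at a time; state shown every 25 steps (Δt=0.25):
t=0.250: state=(1.343, -0.733)
t=0.500: state=(1.146, -0.856)
t=0.750: state=(0.906, -1.089)
t=1.000: state=(0.585, -1.522)
t=1.250: state=(0.115, -2.318)
t=1.500: state=(-0.602, -3.384)
t=1.750: state=(-1.451, -2.956)
t=2.000: state=(-1.933, -0.943)
t=2.250: state=(-2.024, 0.021)
t=2.500: state=(-1.979, 0.286)
t=2.750: state=(-1.895, 0.370)
t=3.000: state=(-1.797, 0.417)
t=3.250: state=(-1.687, 0.463)
t=3.500: state=(-1.564, 0.519)
t=3.750: state=(-1.426, 0.594)
t=4.000: state=(-1.264, 0.703)
t=4.250: state=(-1.069, 0.871)
t=4.500: state=(-0.819, 1.154)
t=4.750: state=(-0.474, 1.663)
t=5.000: state=(0.045, 2.564)
t=5.250: state=(0.818, 3.490)
t=5.500: state=(1.614, 2.444)
t=5.750: state=(1.973, 0.593)
t=6.000: state=(2.013, -0.119)
t=6.250: state=(1.954, -0.314)
t=6.500: state=(1.866, -0.384)
t=6.750: state=(1.764, -0.430)
t=7.000: state=(1.651, -0.479)
t=7.250: state=(1.524, -0.539)
t=7.380: state=(1.451, -0.579)
largest grid value and its neighbours: y(5.270)=3.50598, y(5.280)=3.50795, y(5.290)=3.50561
parabola through these three points peaks at t≈5.280 with y≈3.50796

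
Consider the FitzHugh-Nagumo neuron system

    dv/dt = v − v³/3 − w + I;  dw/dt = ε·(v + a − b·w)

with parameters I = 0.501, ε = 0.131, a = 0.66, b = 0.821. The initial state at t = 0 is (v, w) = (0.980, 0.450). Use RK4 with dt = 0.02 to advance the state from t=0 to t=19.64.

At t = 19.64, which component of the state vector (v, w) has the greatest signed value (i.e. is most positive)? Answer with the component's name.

largest component: w

t=0.000: state=(0.980, 0.450)
step 1 (dt=0.02): k1=(0.717, 0.166), k2=(0.716, 0.167), k3=(0.716, 0.167), k4=(0.714, 0.168); state += dt/6·(k1+2k2+2k3+k4)
t=0.020: state=(0.994, 0.453)
t=0.040: state=(1.009, 0.457)
t=0.060: state=(1.023, 0.460)
continuing one RK4 step at a time; state shown every 50 steps (Δt=1):
t=1.000: state=(1.491, 0.645)
t=2.000: state=(1.554, 0.854)
t=3.000: state=(1.463, 1.037)
t=4.000: state=(1.333, 1.187)
t=5.000: state=(1.178, 1.304)
t=6.000: state=(0.986, 1.387)
t=7.000: state=(0.716, 1.435)
t=8.000: state=(0.229, 1.432)
t=9.000: state=(-0.885, 1.335)
t=10.000: state=(-1.868, 1.094)
t=11.000: state=(-1.904, 0.827)
t=12.000: state=(-1.818, 0.594)
t=13.000: state=(-1.725, 0.395)
t=14.000: state=(-1.633, 0.228)
t=15.000: state=(-1.542, 0.090)
t=16.000: state=(-1.451, -0.023)
t=17.000: state=(-1.359, -0.113)
t=18.000: state=(-1.266, -0.183)
t=19.000: state=(-1.170, -0.233)
t=19.640: state=(-1.106, -0.256)
compare at T: v=-1.106, w=-0.256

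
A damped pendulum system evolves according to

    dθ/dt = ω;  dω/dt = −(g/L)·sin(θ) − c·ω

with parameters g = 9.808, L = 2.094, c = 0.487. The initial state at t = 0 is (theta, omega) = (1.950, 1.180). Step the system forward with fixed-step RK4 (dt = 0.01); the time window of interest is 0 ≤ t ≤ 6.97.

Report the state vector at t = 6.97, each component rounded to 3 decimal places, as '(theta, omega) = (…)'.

t=0.000: state=(1.950, 1.180)
step 1 (dt=0.01): k1=(1.180, -4.926), k2=(1.155, -4.903), k3=(1.155, -4.904), k4=(1.131, -4.882); state += dt/6·(k1+2k2+2k3+k4)
t=0.010: state=(1.962, 1.131)
t=0.020: state=(1.973, 1.082)
t=0.030: state=(1.983, 1.034)
continuing one RK4 step at a time; state shown every 25 steps (Δt=0.25):
t=0.250: state=(2.101, 0.068)
t=0.500: state=(1.995, -0.909)
t=0.750: state=(1.648, -1.863)
t=1.000: state=(1.071, -2.715)
t=1.250: state=(0.330, -3.099)
t=1.500: state=(-0.410, -2.683)
t=1.750: state=(-0.961, -1.664)
t=2.000: state=(-1.229, -0.483)
t=2.250: state=(-1.209, 0.616)
t=2.500: state=(-0.937, 1.519)
t=2.750: state=(-0.480, 2.061)
t=3.000: state=(0.047, 2.053)
t=3.250: state=(0.501, 1.505)
t=3.500: state=(0.775, 0.660)
t=3.750: state=(0.828, -0.222)
t=4.000: state=(0.676, -0.960)
t=4.250: state=(0.373, -1.406)
t=4.500: state=(0.007, -1.448)
t=4.750: state=(-0.319, -1.100)
t=5.000: state=(-0.523, -0.510)
t=5.250: state=(-0.569, 0.134)
t=5.500: state=(-0.465, 0.673)
t=5.750: state=(-0.252, 0.986)
t=6.000: state=(0.004, 1.007)
t=6.250: state=(0.229, 0.756)
t=6.500: state=(0.367, 0.335)
t=6.750: state=(0.393, -0.123)
t=6.970: state=(0.327, -0.460)

(theta, omega) = (0.327, -0.460)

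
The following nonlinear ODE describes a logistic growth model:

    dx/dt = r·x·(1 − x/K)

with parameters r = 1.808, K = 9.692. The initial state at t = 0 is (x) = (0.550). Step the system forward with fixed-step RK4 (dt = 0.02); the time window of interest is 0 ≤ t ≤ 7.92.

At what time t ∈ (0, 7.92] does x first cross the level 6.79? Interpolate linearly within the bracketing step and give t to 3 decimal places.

t = 2.025

t=0.000: state=(0.550)
step 1 (dt=0.02): k1=(0.938), k2=(0.953), k3=(0.953), k4=(0.968); state += dt/6·(k1+2k2+2k3+k4)
t=0.020: state=(0.569)
t=0.040: state=(0.589)
t=0.060: state=(0.609)
continuing one RK4 step at a time; state shown every 25 steps (Δt=0.5):
t=0.500: state=(1.254)
t=1.000: state=(2.601)
t=1.500: state=(4.607)
t=2.000: state=(6.698)
t=2.020: state=(6.772)
next step: t=2.040: state=(6.846) — x has crossed 6.79
linear interpolation between t=2.020 (6.77247) and t=2.040 (6.84571) → t≈2.025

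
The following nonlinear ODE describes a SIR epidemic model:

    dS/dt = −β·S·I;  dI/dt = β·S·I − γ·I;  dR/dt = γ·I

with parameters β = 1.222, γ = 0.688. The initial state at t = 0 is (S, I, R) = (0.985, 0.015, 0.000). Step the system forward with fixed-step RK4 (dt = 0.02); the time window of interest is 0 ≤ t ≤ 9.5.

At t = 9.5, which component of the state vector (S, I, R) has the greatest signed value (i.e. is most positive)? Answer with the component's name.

t=0.000: state=(0.985, 0.015, 0.000)
step 1 (dt=0.02): k1=(-0.018, 0.008, 0.010), k2=(-0.018, 0.008, 0.010), k3=(-0.018, 0.008, 0.010), k4=(-0.018, 0.008, 0.010); state += dt/6·(k1+2k2+2k3+k4)
t=0.020: state=(0.985, 0.015, 0.000)
t=0.040: state=(0.984, 0.015, 0.000)
t=0.060: state=(0.984, 0.015, 0.001)
continuing one RK4 step at a time; state shown every 25 steps (Δt=0.5):
t=0.500: state=(0.975, 0.019, 0.006)
t=1.000: state=(0.962, 0.025, 0.013)
t=1.500: state=(0.945, 0.031, 0.023)
t=2.000: state=(0.925, 0.040, 0.035)
t=2.500: state=(0.901, 0.049, 0.050)
t=3.000: state=(0.871, 0.060, 0.069)
t=3.500: state=(0.837, 0.071, 0.092)
t=4.000: state=(0.798, 0.083, 0.118)
t=4.500: state=(0.756, 0.095, 0.149)
t=5.000: state=(0.711, 0.105, 0.183)
t=5.500: state=(0.665, 0.114, 0.221)
t=6.000: state=(0.619, 0.119, 0.261)
t=6.500: state=(0.575, 0.122, 0.303)
t=7.000: state=(0.534, 0.121, 0.345)
t=7.500: state=(0.496, 0.118, 0.386)
t=8.000: state=(0.462, 0.112, 0.426)
t=8.500: state=(0.433, 0.104, 0.463)
t=9.000: state=(0.407, 0.095, 0.497)
t=9.500: state=(0.385, 0.086, 0.529)
compare at T: S=0.385, I=0.086, R=0.529

largest component: R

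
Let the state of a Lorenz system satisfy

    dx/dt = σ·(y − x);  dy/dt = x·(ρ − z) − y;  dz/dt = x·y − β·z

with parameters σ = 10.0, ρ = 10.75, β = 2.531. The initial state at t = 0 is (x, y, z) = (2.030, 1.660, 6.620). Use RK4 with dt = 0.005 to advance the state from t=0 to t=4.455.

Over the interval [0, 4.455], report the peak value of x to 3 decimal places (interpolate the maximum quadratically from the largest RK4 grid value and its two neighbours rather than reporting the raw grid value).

max x = 7.405

t=0.000: state=(2.030, 1.660, 6.620)
step 1 (dt=0.005): k1=(-3.700, 6.724, -13.385), k2=(-3.439, 6.737, -13.282), k3=(-3.446, 6.739, -13.282), k4=(-3.191, 6.753, -13.178); state += dt/6·(k1+2k2+2k3+k4)
t=0.005: state=(2.013, 1.694, 6.554)
t=0.010: state=(1.998, 1.728, 6.488)
t=0.015: state=(1.986, 1.762, 6.424)
continuing one RK4 step at a time; state shown every 40 steps (Δt=0.2):
t=0.200: state=(2.626, 3.409, 4.864)
t=0.400: state=(5.018, 6.561, 6.020)
t=0.600: state=(7.391, 7.595, 11.518)
t=0.800: state=(5.333, 3.725, 12.725)
t=1.000: state=(3.152, 2.689, 9.500)
t=1.200: state=(3.198, 3.625, 7.198)
t=1.400: state=(4.653, 5.613, 7.220)
t=1.600: state=(6.330, 6.758, 10.114)
t=1.800: state=(5.727, 4.860, 11.853)
t=2.000: state=(4.123, 3.602, 10.183)
t=2.200: state=(3.842, 4.045, 8.397)
t=2.400: state=(4.719, 5.318, 8.217)
t=2.600: state=(5.758, 6.044, 9.854)
t=2.800: state=(5.532, 5.079, 11.025)
t=3.000: state=(4.560, 4.185, 10.185)
t=3.200: state=(4.285, 4.383, 9.003)
t=3.400: state=(4.810, 5.177, 8.840)
t=3.600: state=(5.435, 5.607, 9.794)
t=3.800: state=(5.331, 5.083, 10.507)
t=4.000: state=(4.759, 4.519, 10.065)
t=4.200: state=(4.559, 4.608, 9.327)
t=4.400: state=(4.871, 5.093, 9.211)
t=4.455: state=(4.994, 5.214, 9.320)
largest grid value and its neighbours: x(0.610)=7.40411, x(0.615)=7.40461, x(0.620)=7.40119
parabola through these three points peaks at t≈0.613 with x≈7.40488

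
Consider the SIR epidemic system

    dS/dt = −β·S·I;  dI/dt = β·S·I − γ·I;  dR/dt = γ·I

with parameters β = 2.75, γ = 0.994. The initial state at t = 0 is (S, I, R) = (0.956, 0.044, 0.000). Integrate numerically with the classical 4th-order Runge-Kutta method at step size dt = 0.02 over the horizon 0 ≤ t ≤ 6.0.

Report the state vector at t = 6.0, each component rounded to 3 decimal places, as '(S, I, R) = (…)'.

(S, I, R) = (0.081, 0.027, 0.892)

t=0.000: state=(0.956, 0.044, 0.000)
step 1 (dt=0.02): k1=(-0.116, 0.072, 0.044), k2=(-0.117, 0.073, 0.044), k3=(-0.117, 0.073, 0.044), k4=(-0.119, 0.074, 0.045); state += dt/6·(k1+2k2+2k3+k4)
t=0.020: state=(0.954, 0.045, 0.001)
t=0.040: state=(0.951, 0.047, 0.002)
t=0.060: state=(0.949, 0.049, 0.003)
continuing one RK4 step at a time; state shown every 10 steps (Δt=0.2):
t=0.200: state=(0.929, 0.061, 0.010)
t=0.400: state=(0.894, 0.082, 0.024)
t=0.600: state=(0.848, 0.109, 0.043)
t=0.800: state=(0.792, 0.140, 0.068)
t=1.000: state=(0.727, 0.174, 0.099)
t=1.200: state=(0.654, 0.209, 0.137)
t=1.400: state=(0.578, 0.240, 0.182)
t=1.600: state=(0.503, 0.265, 0.232)
t=1.800: state=(0.433, 0.281, 0.287)
t=2.000: state=(0.370, 0.287, 0.343)
t=2.200: state=(0.316, 0.284, 0.400)
t=2.400: state=(0.271, 0.273, 0.456)
t=2.600: state=(0.234, 0.257, 0.508)
t=2.800: state=(0.204, 0.238, 0.558)
t=3.000: state=(0.180, 0.217, 0.603)
t=3.200: state=(0.161, 0.195, 0.644)
t=3.400: state=(0.145, 0.174, 0.681)
t=3.600: state=(0.133, 0.154, 0.713)
t=3.800: state=(0.123, 0.135, 0.742)
t=4.000: state=(0.115, 0.118, 0.767)
t=4.200: state=(0.108, 0.103, 0.789)
t=4.400: state=(0.102, 0.090, 0.808)
t=4.600: state=(0.098, 0.078, 0.825)
t=4.800: state=(0.094, 0.067, 0.839)
t=5.000: state=(0.091, 0.058, 0.852)
t=5.200: state=(0.088, 0.050, 0.862)
t=5.400: state=(0.086, 0.043, 0.871)
t=5.600: state=(0.084, 0.037, 0.879)
t=5.800: state=(0.082, 0.032, 0.886)
t=6.000: state=(0.081, 0.027, 0.892)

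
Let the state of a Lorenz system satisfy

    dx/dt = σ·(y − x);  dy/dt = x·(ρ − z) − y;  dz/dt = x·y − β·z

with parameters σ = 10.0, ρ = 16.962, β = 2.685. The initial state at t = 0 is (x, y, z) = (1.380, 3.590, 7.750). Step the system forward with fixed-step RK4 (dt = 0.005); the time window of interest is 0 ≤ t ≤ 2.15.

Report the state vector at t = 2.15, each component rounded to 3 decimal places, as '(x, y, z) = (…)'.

(x, y, z) = (9.885, 10.025, 19.366)

t=0.000: state=(1.380, 3.590, 7.750)
step 1 (dt=0.005): k1=(22.100, 9.123, -15.855), k2=(21.776, 9.666, -15.517), k3=(21.797, 9.656, -15.520), k4=(21.493, 10.194, -15.183); state += dt/6·(k1+2k2+2k3+k4)
t=0.005: state=(1.489, 3.638, 7.672)
t=0.010: state=(1.595, 3.692, 7.598)
t=0.015: state=(1.699, 3.751, 7.527)
continuing one RK4 step at a time; state shown every 20 steps (Δt=0.1):
t=0.100: state=(3.378, 5.495, 6.895)
t=0.200: state=(5.992, 9.166, 8.317)
t=0.300: state=(9.425, 12.641, 14.094)
t=0.400: state=(10.915, 10.022, 21.814)
t=0.500: state=(7.918, 3.705, 22.363)
t=0.600: state=(4.171, 1.319, 18.248)
t=0.700: state=(2.331, 1.370, 14.286)
t=0.800: state=(1.960, 2.073, 11.226)
t=0.900: state=(2.445, 3.293, 9.088)
t=1.000: state=(3.705, 5.424, 8.114)
t=1.100: state=(5.961, 8.749, 9.232)
t=1.200: state=(8.967, 11.798, 14.077)
t=1.300: state=(10.423, 9.957, 20.742)
t=1.400: state=(8.100, 4.561, 21.833)
t=1.500: state=(4.763, 2.072, 18.383)
t=1.600: state=(2.969, 2.004, 14.677)
t=1.700: state=(2.618, 2.789, 11.777)
t=1.800: state=(3.214, 4.226, 9.882)
t=1.900: state=(4.669, 6.586, 9.418)
t=2.000: state=(7.009, 9.662, 11.437)
t=2.100: state=(9.407, 11.088, 16.611)
t=2.150: state=(9.885, 10.025, 19.366)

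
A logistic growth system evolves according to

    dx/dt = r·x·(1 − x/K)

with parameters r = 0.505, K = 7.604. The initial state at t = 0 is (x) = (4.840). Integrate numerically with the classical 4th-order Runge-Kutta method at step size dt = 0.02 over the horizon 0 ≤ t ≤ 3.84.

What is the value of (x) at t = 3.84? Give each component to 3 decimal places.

(x) = (7.027)

t=0.000: state=(4.840)
step 1 (dt=0.02): k1=(0.888), k2=(0.887), k3=(0.887), k4=(0.886); state += dt/6·(k1+2k2+2k3+k4)
t=0.020: state=(4.858)
t=0.040: state=(4.875)
t=0.060: state=(4.893)
continuing one RK4 step at a time; state shown every 10 steps (Δt=0.2):
t=0.200: state=(5.015)
t=0.400: state=(5.185)
t=0.600: state=(5.348)
t=0.800: state=(5.505)
t=1.000: state=(5.655)
t=1.200: state=(5.798)
t=1.400: state=(5.933)
t=1.600: state=(6.061)
t=1.800: state=(6.182)
t=2.000: state=(6.295)
t=2.200: state=(6.401)
t=2.400: state=(6.499)
t=2.600: state=(6.591)
t=2.800: state=(6.677)
t=3.000: state=(6.756)
t=3.200: state=(6.829)
t=3.400: state=(6.897)
t=3.600: state=(6.959)
t=3.800: state=(7.016)
t=3.840: state=(7.027)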